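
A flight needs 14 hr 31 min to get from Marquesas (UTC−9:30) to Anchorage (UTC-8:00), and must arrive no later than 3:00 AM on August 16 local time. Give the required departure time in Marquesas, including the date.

Target arrival in UTC: 3:00 AM + 8:00 = 11:00 AM on Aug 16.
Subtract 14 hours 31 minutes → departure 8:29 PM UTC on Aug 15.
Marquesas is UTC−9:30: 8:29 PM − 9:30 = 10:59 AM on Aug 15.

10:59 AM on August 15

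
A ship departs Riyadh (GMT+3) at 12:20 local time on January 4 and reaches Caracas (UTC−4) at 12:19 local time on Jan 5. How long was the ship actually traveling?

Caracas is 7:00 behind Riyadh.
Clock-face elapsed time (ignoring zones) is 23 hours 59 minutes.
Actual elapsed = 23 hours 59 minutes + 7:00 = 30 hours 59 minutes.

30 hours 59 minutes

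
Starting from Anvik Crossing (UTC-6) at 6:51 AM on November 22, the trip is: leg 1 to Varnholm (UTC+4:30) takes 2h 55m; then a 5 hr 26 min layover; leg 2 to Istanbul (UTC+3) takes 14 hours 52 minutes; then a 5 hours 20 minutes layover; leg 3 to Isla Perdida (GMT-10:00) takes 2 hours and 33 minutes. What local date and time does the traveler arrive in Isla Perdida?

Convert departure to UTC: 6:51 AM + 6:00 = 12:51 PM UTC on Nov 22.
Add 2 hours 55 minutes leg 1 → 3:46 PM UTC.
Add 5 hours and 26 minutes layover in Varnholm → 9:12 PM UTC.
Add 14 hours and 52 minutes leg 2 → 12:04 PM UTC (Nov 23).
Add 5 hours 20 minutes layover in Istanbul → 5:24 PM UTC.
Add 2 hours and 33 minutes leg 3 → 7:57 PM UTC.
Isla Perdida is UTC−10:00, so local arrival = 7:57 PM − 10:00 = 9:57 AM on Nov 23.

9:57 AM on Nov 23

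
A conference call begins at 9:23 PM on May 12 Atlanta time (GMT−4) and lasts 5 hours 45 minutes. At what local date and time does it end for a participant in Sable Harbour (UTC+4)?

11:08 AM on May 13

Convert start to UTC: 9:23 PM + 4:00 = 1:23 AM UTC on May 13.
Add 5 hours 45 minutes duration → 7:08 AM UTC.
Sable Harbour is UTC+4:00, so local end time = 7:08 AM + 4:00 = 11:08 AM on May 13.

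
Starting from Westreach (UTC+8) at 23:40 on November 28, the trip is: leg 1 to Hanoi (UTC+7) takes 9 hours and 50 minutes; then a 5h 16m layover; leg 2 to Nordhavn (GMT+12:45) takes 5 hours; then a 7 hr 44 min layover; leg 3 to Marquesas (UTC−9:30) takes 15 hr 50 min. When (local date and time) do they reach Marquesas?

Convert departure to UTC: 23:40 − 8:00 = 15:40 UTC on Nov 28.
Add 9 hours 50 minutes leg 1 → 01:30 UTC (Nov 29).
Add 5 hours 16 minutes layover in Hanoi → 06:46 UTC.
Add 5 hours leg 2 → 11:46 UTC.
Add 7 hours 44 minutes layover in Nordhavn → 19:30 UTC.
Add 15 hours 50 minutes leg 3 → 11:20 UTC (Nov 30).
Marquesas is UTC−9:30, so local arrival = 11:20 − 9:30 = 01:50 on Nov 30.

01:50 on November 30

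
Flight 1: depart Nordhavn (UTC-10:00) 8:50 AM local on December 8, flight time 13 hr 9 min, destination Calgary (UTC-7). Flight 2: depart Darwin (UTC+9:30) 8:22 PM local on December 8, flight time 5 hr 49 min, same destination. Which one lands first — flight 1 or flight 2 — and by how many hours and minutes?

the second, by 15 hours 18 minutes

Flight 1 in UTC: 8:50 AM + 10:00 = 6:50 PM on Dec 8.
+13 hours and 9 minutes → arrive 7:59 AM UTC on Dec 9.
Flight 2 in UTC: 8:22 PM − 9:30 = 10:52 AM on Dec 8.
+5 hours 49 minutes → arrive 4:41 PM UTC on Dec 8.
Flight 2 lands earlier by 15 hours 18 minutes.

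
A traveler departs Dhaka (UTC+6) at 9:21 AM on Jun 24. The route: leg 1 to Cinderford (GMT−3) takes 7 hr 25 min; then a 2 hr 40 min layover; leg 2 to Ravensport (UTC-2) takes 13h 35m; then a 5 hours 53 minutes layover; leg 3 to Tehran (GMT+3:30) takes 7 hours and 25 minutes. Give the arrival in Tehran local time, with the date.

Convert departure to UTC: 9:21 AM − 6:00 = 3:21 AM UTC on Jun 24.
Add 7 hours 25 minutes leg 1 → 10:46 AM UTC.
Add 2 hours 40 minutes layover in Cinderford → 1:26 PM UTC.
Add 13 hours and 35 minutes leg 2 → 3:01 AM UTC (Jun 25).
Add 5 hours and 53 minutes layover in Ravensport → 8:54 AM UTC.
Add 7 hours and 25 minutes leg 3 → 4:19 PM UTC.
Tehran is UTC+3:30, so local arrival = 4:19 PM + 3:30 = 7:49 PM on Jun 25.

7:49 PM on June 25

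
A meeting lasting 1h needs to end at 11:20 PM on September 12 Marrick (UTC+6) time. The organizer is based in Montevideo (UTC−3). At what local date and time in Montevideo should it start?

1:20 PM on September 12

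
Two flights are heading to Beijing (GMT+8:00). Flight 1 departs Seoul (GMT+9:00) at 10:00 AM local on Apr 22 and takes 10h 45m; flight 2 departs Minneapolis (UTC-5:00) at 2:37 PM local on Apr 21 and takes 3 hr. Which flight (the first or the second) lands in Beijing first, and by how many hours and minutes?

the second, by 13 hours 8 minutes

Flight 1 in UTC: 10:00 AM − 9:00 = 1:00 AM on Apr 22.
+10 hours and 45 minutes → arrive 11:45 AM UTC on Apr 22.
Flight 2 in UTC: 2:37 PM + 5:00 = 7:37 PM on Apr 21.
+3 hours → arrive 10:37 PM UTC on Apr 21.
Flight 2 lands earlier by 13 hours 8 minutes.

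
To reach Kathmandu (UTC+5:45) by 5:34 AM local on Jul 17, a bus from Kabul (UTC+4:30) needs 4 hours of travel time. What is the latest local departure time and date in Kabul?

12:19 AM on July 17

Target arrival in UTC: 5:34 AM − 5:45 = 11:49 PM on Jul 16.
Subtract 4 hours → departure 7:49 PM UTC on Jul 16.
Kabul is UTC+4:30: 7:49 PM + 4:30 = 12:19 AM on Jul 17.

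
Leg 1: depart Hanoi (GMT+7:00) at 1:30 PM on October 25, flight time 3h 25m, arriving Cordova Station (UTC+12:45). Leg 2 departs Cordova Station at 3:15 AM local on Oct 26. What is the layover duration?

Convert departure to UTC: 1:30 PM − 7:00 = 6:30 AM UTC on Oct 25.
Add 3 hours and 25 minutes flight time → 9:55 AM UTC.
Cordova Station is UTC+12:45, so local arrival = 9:55 AM + 12:45 = 10:40 PM on Oct 25.
Layover = 3:15 AM − 10:40 PM (+1 day) = 4 hours 35 minutes.

4 hours 35 minutes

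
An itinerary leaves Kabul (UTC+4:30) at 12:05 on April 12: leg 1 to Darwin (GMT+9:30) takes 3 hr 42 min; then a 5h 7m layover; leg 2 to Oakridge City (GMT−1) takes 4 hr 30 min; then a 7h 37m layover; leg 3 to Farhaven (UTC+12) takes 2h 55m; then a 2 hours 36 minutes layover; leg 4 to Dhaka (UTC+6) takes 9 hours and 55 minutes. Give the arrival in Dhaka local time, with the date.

01:57 on April 14

Convert departure to UTC: 12:05 − 4:30 = 07:35 UTC on Apr 12.
Add 3 hours and 42 minutes leg 1 → 11:17 UTC.
Add 5 hours and 7 minutes layover in Darwin → 16:24 UTC.
Add 4 hours and 30 minutes leg 2 → 20:54 UTC.
Add 7 hours and 37 minutes layover in Oakridge City → 04:31 UTC (Apr 13).
Add 2 hours and 55 minutes leg 3 → 07:26 UTC.
Add 2 hours 36 minutes layover in Farhaven → 10:02 UTC.
Add 9 hours and 55 minutes leg 4 → 19:57 UTC.
Dhaka is UTC+6:00, so local arrival = 19:57 + 6:00 = 01:57 on Apr 14.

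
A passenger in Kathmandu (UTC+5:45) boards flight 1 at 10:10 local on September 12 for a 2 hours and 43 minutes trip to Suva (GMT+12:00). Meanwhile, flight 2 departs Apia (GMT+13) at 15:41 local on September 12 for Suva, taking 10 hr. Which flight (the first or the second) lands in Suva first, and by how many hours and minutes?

Flight 1 in UTC: 10:10 − 5:45 = 04:25 on Sep 12.
+2 hours and 43 minutes → arrive 07:08 UTC on Sep 12.
Flight 2 in UTC: 15:41 − 13:00 = 02:41 on Sep 12.
+10 hours → arrive 12:41 UTC on Sep 12.
Flight 1 lands earlier by 5 hours 33 minutes.

the first, by 5 hours 33 minutes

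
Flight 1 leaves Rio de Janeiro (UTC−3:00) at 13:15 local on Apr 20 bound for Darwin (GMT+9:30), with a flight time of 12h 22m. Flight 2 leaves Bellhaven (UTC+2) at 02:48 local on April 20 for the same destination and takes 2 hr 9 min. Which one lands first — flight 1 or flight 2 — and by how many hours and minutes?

Flight 1 in UTC: 13:15 + 3:00 = 16:15 on Apr 20.
+12 hours and 22 minutes → arrive 04:37 UTC on Apr 21.
Flight 2 in UTC: 02:48 − 2:00 = 00:48 on Apr 20.
+2 hours and 9 minutes → arrive 02:57 UTC on Apr 20.
Flight 2 lands earlier by 25 hours 40 minutes.

the second, by 25 hours 40 minutes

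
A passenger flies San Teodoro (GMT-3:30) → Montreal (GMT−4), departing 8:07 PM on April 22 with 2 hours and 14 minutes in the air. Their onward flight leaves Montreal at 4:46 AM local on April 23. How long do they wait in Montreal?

6 hours 55 minutes

Convert departure to UTC: 8:07 PM + 3:30 = 11:37 PM UTC on Apr 22.
Add 2 hours 14 minutes flight time → 1:51 AM UTC (Apr 23).
Montreal is UTC−4:00, so local arrival = 1:51 AM − 4:00 = 9:51 PM on Apr 22.
Layover = 4:46 AM − 9:51 PM (+1 day) = 6 hours 55 minutes.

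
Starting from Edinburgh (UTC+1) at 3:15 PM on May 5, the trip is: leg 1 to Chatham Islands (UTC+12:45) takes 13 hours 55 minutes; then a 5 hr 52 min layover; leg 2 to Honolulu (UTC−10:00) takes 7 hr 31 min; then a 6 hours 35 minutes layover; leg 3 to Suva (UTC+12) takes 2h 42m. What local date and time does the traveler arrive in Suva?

2:50 PM on May 7

Convert departure to UTC: 3:15 PM − 1:00 = 2:15 PM UTC on May 5.
Add 13 hours and 55 minutes leg 1 → 4:10 AM UTC (May 6).
Add 5 hours and 52 minutes layover in Chatham Islands → 10:02 AM UTC.
Add 7 hours and 31 minutes leg 2 → 5:33 PM UTC.
Add 6 hours and 35 minutes layover in Honolulu → 12:08 AM UTC (May 7).
Add 2 hours 42 minutes leg 3 → 2:50 AM UTC.
Suva is UTC+12:00, so local arrival = 2:50 AM + 12:00 = 2:50 PM on May 7.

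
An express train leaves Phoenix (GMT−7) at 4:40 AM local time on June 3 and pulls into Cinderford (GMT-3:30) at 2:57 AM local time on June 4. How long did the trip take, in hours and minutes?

Departure in UTC: 4:40 AM + 7:00 = 11:40 AM on Jun 3.
Arrival in UTC: 2:57 AM + 3:30 = 6:27 AM on Jun 4.
Elapsed = 6:27 AM − 11:40 AM (+1 day) = 18 hours 47 minutes.

18 hours 47 minutes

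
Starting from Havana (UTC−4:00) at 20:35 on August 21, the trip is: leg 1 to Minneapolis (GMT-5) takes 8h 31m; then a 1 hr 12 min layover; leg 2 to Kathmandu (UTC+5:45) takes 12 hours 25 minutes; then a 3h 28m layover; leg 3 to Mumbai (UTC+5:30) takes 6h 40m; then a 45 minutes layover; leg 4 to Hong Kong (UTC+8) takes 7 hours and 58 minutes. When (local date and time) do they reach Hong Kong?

01:34 on August 24

Convert departure to UTC: 20:35 + 4:00 = 00:35 UTC on Aug 22.
Add 8 hours 31 minutes leg 1 → 09:06 UTC.
Add 1 hour 12 minutes layover in Minneapolis → 10:18 UTC.
Add 12 hours 25 minutes leg 2 → 22:43 UTC.
Add 3 hours 28 minutes layover in Kathmandu → 02:11 UTC (Aug 23).
Add 6 hours 40 minutes leg 3 → 08:51 UTC.
Add 45 minutes layover in Mumbai → 09:36 UTC.
Add 7 hours 58 minutes leg 4 → 17:34 UTC.
Hong Kong is UTC+8:00, so local arrival = 17:34 + 8:00 = 01:34 on Aug 24.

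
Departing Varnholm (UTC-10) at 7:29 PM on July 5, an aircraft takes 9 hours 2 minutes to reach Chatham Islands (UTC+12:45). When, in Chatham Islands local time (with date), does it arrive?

3:16 AM on July 7

Chatham Islands is 22:45 ahead of Varnholm.
After 9 hours and 2 minutes it is 4:31 AM (Jul 6) in Varnholm.
Shift by the zone difference: 4:31 AM + 22:45 = 3:16 AM on Jul 7 in Chatham Islands.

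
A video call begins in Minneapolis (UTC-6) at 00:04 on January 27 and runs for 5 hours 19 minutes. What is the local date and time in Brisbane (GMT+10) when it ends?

Convert start to UTC: 00:04 + 6:00 = 06:04 UTC on Jan 27.
Add 5 hours and 19 minutes duration → 11:23 UTC.
Brisbane is UTC+10:00, so local end time = 11:23 + 10:00 = 21:23 on Jan 27.

21:23 on January 27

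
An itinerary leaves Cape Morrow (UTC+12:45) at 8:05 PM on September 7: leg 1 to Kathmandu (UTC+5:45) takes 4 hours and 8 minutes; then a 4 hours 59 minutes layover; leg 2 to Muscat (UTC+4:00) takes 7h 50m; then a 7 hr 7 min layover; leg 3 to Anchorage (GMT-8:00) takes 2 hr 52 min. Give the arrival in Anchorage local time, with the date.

2:16 AM on September 8

Convert departure to UTC: 8:05 PM − 12:45 = 7:20 AM UTC on Sep 7.
Add 4 hours 8 minutes leg 1 → 11:28 AM UTC.
Add 4 hours 59 minutes layover in Kathmandu → 4:27 PM UTC.
Add 7 hours and 50 minutes leg 2 → 12:17 AM UTC (Sep 8).
Add 7 hours 7 minutes layover in Muscat → 7:24 AM UTC.
Add 2 hours 52 minutes leg 3 → 10:16 AM UTC.
Anchorage is UTC−8:00, so local arrival = 10:16 AM − 8:00 = 2:16 AM on Sep 8.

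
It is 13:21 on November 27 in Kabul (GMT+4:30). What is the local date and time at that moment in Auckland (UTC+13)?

21:51 on November 27

In UTC: 13:21 − 4:30 = 08:51 on Nov 27.
Auckland is UTC+13:00: 08:51 + 13:00 = 21:51 on Nov 27.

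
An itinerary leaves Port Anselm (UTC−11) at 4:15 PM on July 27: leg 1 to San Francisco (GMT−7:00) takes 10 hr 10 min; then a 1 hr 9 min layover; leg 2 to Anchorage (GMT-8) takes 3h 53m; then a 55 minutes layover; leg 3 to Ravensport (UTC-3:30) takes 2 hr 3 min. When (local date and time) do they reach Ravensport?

Convert departure to UTC: 4:15 PM + 11:00 = 3:15 AM UTC on Jul 28.
Add 10 hours and 10 minutes leg 1 → 1:25 PM UTC.
Add 1 hour and 9 minutes layover in San Francisco → 2:34 PM UTC.
Add 3 hours 53 minutes leg 2 → 6:27 PM UTC.
Add 55 minutes layover in Anchorage → 7:22 PM UTC.
Add 2 hours and 3 minutes leg 3 → 9:25 PM UTC.
Ravensport is UTC−3:30, so local arrival = 9:25 PM − 3:30 = 5:55 PM on Jul 28.

5:55 PM on July 28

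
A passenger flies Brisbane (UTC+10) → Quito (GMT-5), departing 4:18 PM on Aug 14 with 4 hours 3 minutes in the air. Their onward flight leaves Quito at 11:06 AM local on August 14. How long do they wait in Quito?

5 hours 45 minutes

Convert departure to UTC: 4:18 PM − 10:00 = 6:18 AM UTC on Aug 14.
Add 4 hours and 3 minutes flight time → 10:21 AM UTC.
Quito is UTC−5:00, so local arrival = 10:21 AM − 5:00 = 5:21 AM on Aug 14.
Layover = 11:06 AM − 5:21 AM = 5 hours 45 minutes.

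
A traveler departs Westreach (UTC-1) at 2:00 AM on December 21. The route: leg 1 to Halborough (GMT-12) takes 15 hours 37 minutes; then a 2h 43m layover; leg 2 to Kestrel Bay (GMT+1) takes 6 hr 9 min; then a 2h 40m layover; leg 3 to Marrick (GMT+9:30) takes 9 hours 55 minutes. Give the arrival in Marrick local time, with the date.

1:34 AM on December 23

Convert departure to UTC: 2:00 AM + 1:00 = 3:00 AM UTC on Dec 21.
Add 15 hours and 37 minutes leg 1 → 6:37 PM UTC.
Add 2 hours 43 minutes layover in Halborough → 9:20 PM UTC.
Add 6 hours and 9 minutes leg 2 → 3:29 AM UTC (Dec 22).
Add 2 hours and 40 minutes layover in Kestrel Bay → 6:09 AM UTC.
Add 9 hours and 55 minutes leg 3 → 4:04 PM UTC.
Marrick is UTC+9:30, so local arrival = 4:04 PM + 9:30 = 1:34 AM on Dec 23.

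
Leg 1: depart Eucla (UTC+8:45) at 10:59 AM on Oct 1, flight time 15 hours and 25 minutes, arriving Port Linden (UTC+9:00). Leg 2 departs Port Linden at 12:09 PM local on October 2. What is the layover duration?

9 hours 30 minutes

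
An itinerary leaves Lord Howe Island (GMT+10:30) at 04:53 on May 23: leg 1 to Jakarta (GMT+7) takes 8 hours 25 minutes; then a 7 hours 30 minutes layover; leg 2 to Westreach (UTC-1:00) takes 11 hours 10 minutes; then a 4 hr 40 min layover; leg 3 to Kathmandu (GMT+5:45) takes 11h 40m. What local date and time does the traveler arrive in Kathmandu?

Convert departure to UTC: 04:53 − 10:30 = 18:23 UTC on May 22.
Add 8 hours 25 minutes leg 1 → 02:48 UTC (May 23).
Add 7 hours 30 minutes layover in Jakarta → 10:18 UTC.
Add 11 hours 10 minutes leg 2 → 21:28 UTC.
Add 4 hours 40 minutes layover in Westreach → 02:08 UTC (May 24).
Add 11 hours 40 minutes leg 3 → 13:48 UTC.
Kathmandu is UTC+5:45, so local arrival = 13:48 + 5:45 = 19:33 on May 24.

19:33 on May 24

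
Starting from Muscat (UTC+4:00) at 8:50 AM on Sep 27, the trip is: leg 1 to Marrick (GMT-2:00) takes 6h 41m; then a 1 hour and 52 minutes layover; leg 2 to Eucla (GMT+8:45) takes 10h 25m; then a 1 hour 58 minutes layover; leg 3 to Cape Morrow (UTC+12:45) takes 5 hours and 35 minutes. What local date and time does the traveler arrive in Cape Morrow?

8:06 PM on September 28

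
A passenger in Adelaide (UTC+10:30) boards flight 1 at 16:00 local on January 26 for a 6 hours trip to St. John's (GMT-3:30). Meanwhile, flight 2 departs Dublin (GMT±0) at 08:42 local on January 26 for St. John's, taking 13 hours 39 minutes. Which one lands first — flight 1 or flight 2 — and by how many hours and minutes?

Flight 1 in UTC: 16:00 − 10:30 = 05:30 on Jan 26.
+6 hours → arrive 11:30 UTC on Jan 26.
Flight 2 departs at 08:42 UTC (Jan 26).
+13 hours and 39 minutes → arrive 22:21 UTC on Jan 26.
Flight 1 lands earlier by 10 hours 51 minutes.

the first, by 10 hours 51 minutes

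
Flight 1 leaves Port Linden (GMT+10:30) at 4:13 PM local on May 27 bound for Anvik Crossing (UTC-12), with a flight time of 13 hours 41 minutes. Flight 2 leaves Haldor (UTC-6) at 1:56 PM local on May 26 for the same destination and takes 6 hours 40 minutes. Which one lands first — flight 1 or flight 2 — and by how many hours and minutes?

the second, by 16 hours 48 minutes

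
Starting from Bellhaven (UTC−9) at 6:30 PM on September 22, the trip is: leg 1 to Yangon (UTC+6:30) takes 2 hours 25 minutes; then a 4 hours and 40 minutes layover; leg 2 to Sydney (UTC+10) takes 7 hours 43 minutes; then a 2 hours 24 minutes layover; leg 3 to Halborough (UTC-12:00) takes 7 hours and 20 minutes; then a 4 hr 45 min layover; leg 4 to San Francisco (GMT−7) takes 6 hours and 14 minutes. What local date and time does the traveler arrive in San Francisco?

Convert departure to UTC: 6:30 PM + 9:00 = 3:30 AM UTC on Sep 23.
Add 2 hours and 25 minutes leg 1 → 5:55 AM UTC.
Add 4 hours 40 minutes layover in Yangon → 10:35 AM UTC.
Add 7 hours and 43 minutes leg 2 → 6:18 PM UTC.
Add 2 hours 24 minutes layover in Sydney → 8:42 PM UTC.
Add 7 hours and 20 minutes leg 3 → 4:02 AM UTC (Sep 24).
Add 4 hours 45 minutes layover in Halborough → 8:47 AM UTC.
Add 6 hours 14 minutes leg 4 → 3:01 PM UTC.
San Francisco is UTC−7:00, so local arrival = 3:01 PM − 7:00 = 8:01 AM on Sep 24.

8:01 AM on Sep 24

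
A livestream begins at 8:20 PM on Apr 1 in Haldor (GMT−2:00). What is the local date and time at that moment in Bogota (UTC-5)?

5:20 PM on April 1

In UTC: 8:20 PM + 2:00 = 10:20 PM on Apr 1.
Bogota is UTC−5:00: 10:20 PM − 5:00 = 5:20 PM on Apr 1.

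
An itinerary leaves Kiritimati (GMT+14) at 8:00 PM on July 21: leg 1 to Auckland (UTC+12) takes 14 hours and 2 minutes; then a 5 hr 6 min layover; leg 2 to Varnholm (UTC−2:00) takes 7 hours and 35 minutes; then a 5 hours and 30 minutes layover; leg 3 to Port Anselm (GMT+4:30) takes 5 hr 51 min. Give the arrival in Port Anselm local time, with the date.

Convert departure to UTC: 8:00 PM − 14:00 = 6:00 AM UTC on Jul 21.
Add 14 hours and 2 minutes leg 1 → 8:02 PM UTC.
Add 5 hours 6 minutes layover in Auckland → 1:08 AM UTC (Jul 22).
Add 7 hours 35 minutes leg 2 → 8:43 AM UTC.
Add 5 hours and 30 minutes layover in Varnholm → 2:13 PM UTC.
Add 5 hours and 51 minutes leg 3 → 8:04 PM UTC.
Port Anselm is UTC+4:30, so local arrival = 8:04 PM + 4:30 = 12:34 AM on Jul 23.

12:34 AM on July 23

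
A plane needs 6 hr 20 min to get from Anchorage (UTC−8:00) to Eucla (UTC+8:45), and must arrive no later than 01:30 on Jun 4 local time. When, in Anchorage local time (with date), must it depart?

Target arrival in UTC: 01:30 − 8:45 = 16:45 on Jun 3.
Subtract 6 hours 20 minutes → departure 10:25 UTC on Jun 3.
Anchorage is UTC−8:00: 10:25 − 8:00 = 02:25 on Jun 3.

02:25 on June 3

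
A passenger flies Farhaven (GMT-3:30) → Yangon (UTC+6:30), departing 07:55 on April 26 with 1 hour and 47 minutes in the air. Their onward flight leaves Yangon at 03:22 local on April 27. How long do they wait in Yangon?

7 hours 40 minutes

Convert departure to UTC: 07:55 + 3:30 = 11:25 UTC on Apr 26.
Add 1 hour and 47 minutes flight time → 13:12 UTC.
Yangon is UTC+6:30, so local arrival = 13:12 + 6:30 = 19:42 on Apr 26.
Layover = 03:22 − 19:42 (+1 day) = 7 hours 40 minutes.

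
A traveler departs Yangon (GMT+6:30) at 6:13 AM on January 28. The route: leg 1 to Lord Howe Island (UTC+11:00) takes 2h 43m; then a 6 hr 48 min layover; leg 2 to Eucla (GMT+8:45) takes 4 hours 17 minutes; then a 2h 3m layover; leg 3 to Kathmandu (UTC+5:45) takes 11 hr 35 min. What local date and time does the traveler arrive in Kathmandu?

8:54 AM on January 29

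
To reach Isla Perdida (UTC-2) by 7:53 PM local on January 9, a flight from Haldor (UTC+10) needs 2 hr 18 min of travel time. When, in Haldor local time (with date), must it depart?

5:35 AM on January 10

Target arrival in UTC: 7:53 PM + 2:00 = 9:53 PM on Jan 9.
Subtract 2 hours 18 minutes → departure 7:35 PM UTC on Jan 9.
Haldor is UTC+10:00: 7:35 PM + 10:00 = 5:35 AM on Jan 10.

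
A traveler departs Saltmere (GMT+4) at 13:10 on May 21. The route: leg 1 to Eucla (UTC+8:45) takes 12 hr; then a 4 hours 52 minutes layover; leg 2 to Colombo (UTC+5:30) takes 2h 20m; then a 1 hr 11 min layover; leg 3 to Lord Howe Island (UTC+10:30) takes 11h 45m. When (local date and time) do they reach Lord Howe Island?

03:48 on May 23

Convert departure to UTC: 13:10 − 4:00 = 09:10 UTC on May 21.
Add 12 hours leg 1 → 21:10 UTC.
Add 4 hours 52 minutes layover in Eucla → 02:02 UTC (May 22).
Add 2 hours and 20 minutes leg 2 → 04:22 UTC.
Add 1 hour and 11 minutes layover in Colombo → 05:33 UTC.
Add 11 hours 45 minutes leg 3 → 17:18 UTC.
Lord Howe Island is UTC+10:30, so local arrival = 17:18 + 10:30 = 03:48 on May 23.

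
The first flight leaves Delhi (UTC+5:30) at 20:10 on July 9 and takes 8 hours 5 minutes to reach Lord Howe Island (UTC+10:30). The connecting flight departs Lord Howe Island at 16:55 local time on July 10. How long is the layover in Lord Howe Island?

7 hours 40 minutes

Convert departure to UTC: 20:10 − 5:30 = 14:40 UTC on Jul 9.
Add 8 hours 5 minutes flight time → 22:45 UTC.
Lord Howe Island is UTC+10:30, so local arrival = 22:45 + 10:30 = 09:15 on Jul 10.
Layover = 16:55 − 09:15 = 7 hours 40 minutes.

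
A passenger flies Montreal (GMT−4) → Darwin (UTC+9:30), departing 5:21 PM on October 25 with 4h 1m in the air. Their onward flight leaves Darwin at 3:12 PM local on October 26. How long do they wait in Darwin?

4 hours 20 minutes

Convert departure to UTC: 5:21 PM + 4:00 = 9:21 PM UTC on Oct 25.
Add 4 hours 1 minute flight time → 1:22 AM UTC (Oct 26).
Darwin is UTC+9:30, so local arrival = 1:22 AM + 9:30 = 10:52 AM on Oct 26.
Layover = 3:12 PM − 10:52 AM = 4 hours 20 minutes.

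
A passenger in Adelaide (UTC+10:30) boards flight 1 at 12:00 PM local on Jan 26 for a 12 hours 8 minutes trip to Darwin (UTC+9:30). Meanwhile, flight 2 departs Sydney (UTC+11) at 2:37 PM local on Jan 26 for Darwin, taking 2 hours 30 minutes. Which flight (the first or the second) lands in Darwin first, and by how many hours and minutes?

Flight 1 in UTC: 12:00 PM − 10:30 = 1:30 AM on Jan 26.
+12 hours and 8 minutes → arrive 1:38 PM UTC on Jan 26.
Flight 2 in UTC: 2:37 PM − 11:00 = 3:37 AM on Jan 26.
+2 hours and 30 minutes → arrive 6:07 AM UTC on Jan 26.
Flight 2 lands earlier by 7 hours 31 minutes.

the second, by 7 hours 31 minutes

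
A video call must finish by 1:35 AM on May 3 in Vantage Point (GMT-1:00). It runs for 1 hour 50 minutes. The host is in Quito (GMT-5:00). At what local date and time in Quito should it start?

Target end time in UTC: 1:35 AM + 1:00 = 2:35 AM on May 3.
Subtract 1 hour and 50 minutes → start 12:45 AM UTC on May 3.
Quito is UTC−5:00: 12:45 AM − 5:00 = 7:45 PM on May 2.

7:45 PM on May 2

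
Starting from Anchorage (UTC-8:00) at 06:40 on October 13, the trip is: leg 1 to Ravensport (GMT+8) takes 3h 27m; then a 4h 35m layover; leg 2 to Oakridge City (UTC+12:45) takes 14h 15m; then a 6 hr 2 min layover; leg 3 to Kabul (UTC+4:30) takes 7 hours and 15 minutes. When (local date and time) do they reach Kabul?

Convert departure to UTC: 06:40 + 8:00 = 14:40 UTC on Oct 13.
Add 3 hours and 27 minutes leg 1 → 18:07 UTC.
Add 4 hours 35 minutes layover in Ravensport → 22:42 UTC.
Add 14 hours and 15 minutes leg 2 → 12:57 UTC (Oct 14).
Add 6 hours 2 minutes layover in Oakridge City → 18:59 UTC.
Add 7 hours 15 minutes leg 3 → 02:14 UTC (Oct 15).
Kabul is UTC+4:30, so local arrival = 02:14 + 4:30 = 06:44 on Oct 15.

06:44 on October 15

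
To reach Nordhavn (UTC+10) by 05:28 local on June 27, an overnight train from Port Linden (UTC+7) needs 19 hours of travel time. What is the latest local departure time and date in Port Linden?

Target arrival in UTC: 05:28 − 10:00 = 19:28 on Jun 26.
Subtract 19 hours → departure 00:28 UTC on Jun 26.
Port Linden is UTC+7:00: 00:28 + 7:00 = 07:28 on Jun 26.

07:28 on June 26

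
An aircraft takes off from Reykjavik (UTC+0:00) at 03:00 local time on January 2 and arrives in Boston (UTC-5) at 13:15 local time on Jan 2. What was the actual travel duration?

15 hours 15 minutes

Departure is already UTC: 03:00 on Jan 2.
Arrival in UTC: 13:15 + 5:00 = 18:15 on Jan 2.
Elapsed = 18:15 − 03:00 = 15 hours 15 minutes.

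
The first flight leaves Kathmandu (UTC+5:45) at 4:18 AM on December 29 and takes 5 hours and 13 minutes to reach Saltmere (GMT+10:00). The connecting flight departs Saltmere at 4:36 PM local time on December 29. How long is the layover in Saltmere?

2 hours 50 minutes

Convert departure to UTC: 4:18 AM − 5:45 = 10:33 PM UTC on Dec 28.
Add 5 hours 13 minutes flight time → 3:46 AM UTC (Dec 29).
Saltmere is UTC+10:00, so local arrival = 3:46 AM + 10:00 = 1:46 PM on Dec 29.
Layover = 4:36 PM − 1:46 PM = 2 hours 50 minutes.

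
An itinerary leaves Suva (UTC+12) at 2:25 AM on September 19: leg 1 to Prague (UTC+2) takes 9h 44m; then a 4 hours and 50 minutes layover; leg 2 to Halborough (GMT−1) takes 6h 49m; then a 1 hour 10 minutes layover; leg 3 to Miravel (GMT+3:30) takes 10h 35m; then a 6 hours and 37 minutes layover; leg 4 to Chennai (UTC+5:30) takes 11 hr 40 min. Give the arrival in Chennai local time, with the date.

11:20 PM on Sep 20

Convert departure to UTC: 2:25 AM − 12:00 = 2:25 PM UTC on Sep 18.
Add 9 hours and 44 minutes leg 1 → 12:09 AM UTC (Sep 19).
Add 4 hours and 50 minutes layover in Prague → 4:59 AM UTC.
Add 6 hours and 49 minutes leg 2 → 11:48 AM UTC.
Add 1 hour and 10 minutes layover in Halborough → 12:58 PM UTC.
Add 10 hours and 35 minutes leg 3 → 11:33 PM UTC.
Add 6 hours and 37 minutes layover in Miravel → 6:10 AM UTC (Sep 20).
Add 11 hours and 40 minutes leg 4 → 5:50 PM UTC.
Chennai is UTC+5:30, so local arrival = 5:50 PM + 5:30 = 11:20 PM on Sep 20.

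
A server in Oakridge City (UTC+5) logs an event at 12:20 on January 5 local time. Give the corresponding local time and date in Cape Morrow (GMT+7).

Cape Morrow is 2:00 ahead of Oakridge City.
Shift by the zone difference: 12:20 + 2:00 = 14:20 on Jan 5 in Cape Morrow.

14:20 on Jan 5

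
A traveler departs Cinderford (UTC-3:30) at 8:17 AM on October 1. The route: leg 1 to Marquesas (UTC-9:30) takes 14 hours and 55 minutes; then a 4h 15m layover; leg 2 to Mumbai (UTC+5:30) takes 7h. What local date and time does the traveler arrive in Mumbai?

Convert departure to UTC: 8:17 AM + 3:30 = 11:47 AM UTC on Oct 1.
Add 14 hours and 55 minutes leg 1 → 2:42 AM UTC (Oct 2).
Add 4 hours and 15 minutes layover in Marquesas → 6:57 AM UTC.
Add 7 hours leg 2 → 1:57 PM UTC.
Mumbai is UTC+5:30, so local arrival = 1:57 PM + 5:30 = 7:27 PM on Oct 2.

7:27 PM on October 2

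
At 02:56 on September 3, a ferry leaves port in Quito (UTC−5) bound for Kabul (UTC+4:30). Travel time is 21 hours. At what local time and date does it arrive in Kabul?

09:26 on September 4

Convert departure to UTC: 02:56 + 5:00 = 07:56 UTC on Sep 3.
Add 21 hours travel time → 04:56 UTC (Sep 4).
Kabul is UTC+4:30, so local arrival = 04:56 + 4:30 = 09:26 on Sep 4.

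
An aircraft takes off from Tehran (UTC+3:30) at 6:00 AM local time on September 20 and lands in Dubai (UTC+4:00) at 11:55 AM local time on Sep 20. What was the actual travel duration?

Departure in UTC: 6:00 AM − 3:30 = 2:30 AM on Sep 20.
Arrival in UTC: 11:55 AM − 4:00 = 7:55 AM on Sep 20.
Elapsed = 7:55 AM − 2:30 AM = 5 hours 25 minutes.

5 hours 25 minutes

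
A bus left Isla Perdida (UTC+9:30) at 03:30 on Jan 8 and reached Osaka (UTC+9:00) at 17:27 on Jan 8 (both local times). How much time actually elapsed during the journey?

Departure in UTC: 03:30 − 9:30 = 18:00 on Jan 7.
Arrival in UTC: 17:27 − 9:00 = 08:27 on Jan 8.
Elapsed = 08:27 − 18:00 (+1 day) = 14 hours 27 minutes.

14 hours 27 minutes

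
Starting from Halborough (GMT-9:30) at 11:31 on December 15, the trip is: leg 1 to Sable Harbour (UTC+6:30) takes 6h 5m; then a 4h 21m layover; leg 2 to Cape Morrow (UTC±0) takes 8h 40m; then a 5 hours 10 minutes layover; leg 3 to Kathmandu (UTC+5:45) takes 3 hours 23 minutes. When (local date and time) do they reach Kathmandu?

06:25 on Dec 17

Convert departure to UTC: 11:31 + 9:30 = 21:01 UTC on Dec 15.
Add 6 hours 5 minutes leg 1 → 03:06 UTC (Dec 16).
Add 4 hours and 21 minutes layover in Sable Harbour → 07:27 UTC.
Add 8 hours 40 minutes leg 2 → 16:07 UTC.
Add 5 hours and 10 minutes layover in Cape Morrow → 21:17 UTC.
Add 3 hours and 23 minutes leg 3 → 00:40 UTC (Dec 17).
Kathmandu is UTC+5:45, so local arrival = 00:40 + 5:45 = 06:25 on Dec 17.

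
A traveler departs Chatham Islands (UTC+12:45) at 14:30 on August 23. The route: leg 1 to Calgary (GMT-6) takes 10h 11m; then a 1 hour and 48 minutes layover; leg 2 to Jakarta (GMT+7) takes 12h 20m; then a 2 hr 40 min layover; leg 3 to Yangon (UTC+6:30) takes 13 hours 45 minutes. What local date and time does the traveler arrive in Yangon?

Convert departure to UTC: 14:30 − 12:45 = 01:45 UTC on Aug 23.
Add 10 hours 11 minutes leg 1 → 11:56 UTC.
Add 1 hour 48 minutes layover in Calgary → 13:44 UTC.
Add 12 hours and 20 minutes leg 2 → 02:04 UTC (Aug 24).
Add 2 hours and 40 minutes layover in Jakarta → 04:44 UTC.
Add 13 hours and 45 minutes leg 3 → 18:29 UTC.
Yangon is UTC+6:30, so local arrival = 18:29 + 6:30 = 00:59 on Aug 25.

00:59 on Aug 25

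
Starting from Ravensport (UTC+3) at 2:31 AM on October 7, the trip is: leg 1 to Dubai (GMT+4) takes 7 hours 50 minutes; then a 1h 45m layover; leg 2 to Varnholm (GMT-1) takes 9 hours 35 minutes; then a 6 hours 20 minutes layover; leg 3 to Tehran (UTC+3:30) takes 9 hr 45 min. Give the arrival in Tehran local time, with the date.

Convert departure to UTC: 2:31 AM − 3:00 = 11:31 PM UTC on Oct 6.
Add 7 hours and 50 minutes leg 1 → 7:21 AM UTC (Oct 7).
Add 1 hour 45 minutes layover in Dubai → 9:06 AM UTC.
Add 9 hours and 35 minutes leg 2 → 6:41 PM UTC.
Add 6 hours and 20 minutes layover in Varnholm → 1:01 AM UTC (Oct 8).
Add 9 hours and 45 minutes leg 3 → 10:46 AM UTC.
Tehran is UTC+3:30, so local arrival = 10:46 AM + 3:30 = 2:16 PM on Oct 8.

2:16 PM on October 8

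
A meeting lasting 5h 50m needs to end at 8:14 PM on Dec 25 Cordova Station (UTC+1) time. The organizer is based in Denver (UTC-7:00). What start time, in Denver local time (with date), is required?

Target end time in UTC: 8:14 PM − 1:00 = 7:14 PM on Dec 25.
Subtract 5 hours and 50 minutes → start 1:24 PM UTC on Dec 25.
Denver is UTC−7:00: 1:24 PM − 7:00 = 6:24 AM on Dec 25.

6:24 AM on Dec 25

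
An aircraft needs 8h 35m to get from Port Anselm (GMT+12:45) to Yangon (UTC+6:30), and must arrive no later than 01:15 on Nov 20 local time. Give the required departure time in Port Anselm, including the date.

22:55 on Nov 19

Target arrival in UTC: 01:15 − 6:30 = 18:45 on Nov 19.
Subtract 8 hours and 35 minutes → departure 10:10 UTC on Nov 19.
Port Anselm is UTC+12:45: 10:10 + 12:45 = 22:55 on Nov 19.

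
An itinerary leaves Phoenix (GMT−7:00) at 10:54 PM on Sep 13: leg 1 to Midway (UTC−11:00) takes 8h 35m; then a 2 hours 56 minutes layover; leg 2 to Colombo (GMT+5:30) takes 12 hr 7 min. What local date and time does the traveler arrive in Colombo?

11:02 AM on September 15

Convert departure to UTC: 10:54 PM + 7:00 = 5:54 AM UTC on Sep 14.
Add 8 hours 35 minutes leg 1 → 2:29 PM UTC.
Add 2 hours and 56 minutes layover in Midway → 5:25 PM UTC.
Add 12 hours 7 minutes leg 2 → 5:32 AM UTC (Sep 15).
Colombo is UTC+5:30, so local arrival = 5:32 AM + 5:30 = 11:02 AM on Sep 15.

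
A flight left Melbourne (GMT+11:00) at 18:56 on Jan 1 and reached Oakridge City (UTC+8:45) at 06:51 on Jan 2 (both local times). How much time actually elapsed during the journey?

14 hours 10 minutes

Departure in UTC: 18:56 − 11:00 = 07:56 on Jan 1.
Arrival in UTC: 06:51 − 8:45 = 22:06 on Jan 1.
Elapsed = 22:06 − 07:56 = 14 hours 10 minutes.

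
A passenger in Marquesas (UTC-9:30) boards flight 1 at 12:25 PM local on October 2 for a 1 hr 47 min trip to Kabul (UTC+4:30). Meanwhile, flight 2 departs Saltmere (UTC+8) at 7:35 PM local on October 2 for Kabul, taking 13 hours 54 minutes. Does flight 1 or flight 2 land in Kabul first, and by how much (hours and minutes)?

Flight 1 in UTC: 12:25 PM + 9:30 = 9:55 PM on Oct 2.
+1 hour 47 minutes → arrive 11:42 PM UTC on Oct 2.
Flight 2 in UTC: 7:35 PM − 8:00 = 11:35 AM on Oct 2.
+13 hours 54 minutes → arrive 1:29 AM UTC on Oct 3.
Flight 1 lands earlier by 1 hour 47 minutes.

the first, by 1 hour 47 minutes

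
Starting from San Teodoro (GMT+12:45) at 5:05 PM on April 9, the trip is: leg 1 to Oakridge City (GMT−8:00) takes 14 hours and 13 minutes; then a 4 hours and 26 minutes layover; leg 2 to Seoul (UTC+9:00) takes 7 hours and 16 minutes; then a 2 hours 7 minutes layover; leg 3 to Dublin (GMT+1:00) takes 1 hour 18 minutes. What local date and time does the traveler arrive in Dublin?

10:40 AM on April 10

Convert departure to UTC: 5:05 PM − 12:45 = 4:20 AM UTC on Apr 9.
Add 14 hours 13 minutes leg 1 → 6:33 PM UTC.
Add 4 hours and 26 minutes layover in Oakridge City → 10:59 PM UTC.
Add 7 hours and 16 minutes leg 2 → 6:15 AM UTC (Apr 10).
Add 2 hours 7 minutes layover in Seoul → 8:22 AM UTC.
Add 1 hour and 18 minutes leg 3 → 9:40 AM UTC.
Dublin is UTC+1:00, so local arrival = 9:40 AM + 1:00 = 10:40 AM on Apr 10.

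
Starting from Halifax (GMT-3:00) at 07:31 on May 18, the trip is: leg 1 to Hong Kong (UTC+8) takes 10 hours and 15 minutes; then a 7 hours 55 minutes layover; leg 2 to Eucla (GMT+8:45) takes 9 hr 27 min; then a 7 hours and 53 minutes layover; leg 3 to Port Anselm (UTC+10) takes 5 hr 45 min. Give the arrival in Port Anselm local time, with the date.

Convert departure to UTC: 07:31 + 3:00 = 10:31 UTC on May 18.
Add 10 hours and 15 minutes leg 1 → 20:46 UTC.
Add 7 hours 55 minutes layover in Hong Kong → 04:41 UTC (May 19).
Add 9 hours 27 minutes leg 2 → 14:08 UTC.
Add 7 hours and 53 minutes layover in Eucla → 22:01 UTC.
Add 5 hours 45 minutes leg 3 → 03:46 UTC (May 20).
Port Anselm is UTC+10:00, so local arrival = 03:46 + 10:00 = 13:46 on May 20.

13:46 on May 20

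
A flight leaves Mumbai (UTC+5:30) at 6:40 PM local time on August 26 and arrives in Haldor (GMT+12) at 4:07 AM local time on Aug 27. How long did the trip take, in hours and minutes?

Departure in UTC: 6:40 PM − 5:30 = 1:10 PM on Aug 26.
Arrival in UTC: 4:07 AM − 12:00 = 4:07 PM on Aug 26.
Elapsed = 4:07 PM − 1:10 PM = 2 hours 57 minutes.

2 hours 57 minutes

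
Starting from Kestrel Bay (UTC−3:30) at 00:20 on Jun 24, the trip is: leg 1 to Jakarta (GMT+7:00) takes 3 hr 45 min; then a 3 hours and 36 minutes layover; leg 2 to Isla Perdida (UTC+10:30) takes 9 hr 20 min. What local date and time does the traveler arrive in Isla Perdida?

Convert departure to UTC: 00:20 + 3:30 = 03:50 UTC on Jun 24.
Add 3 hours 45 minutes leg 1 → 07:35 UTC.
Add 3 hours and 36 minutes layover in Jakarta → 11:11 UTC.
Add 9 hours 20 minutes leg 2 → 20:31 UTC.
Isla Perdida is UTC+10:30, so local arrival = 20:31 + 10:30 = 07:01 on Jun 25.

07:01 on June 25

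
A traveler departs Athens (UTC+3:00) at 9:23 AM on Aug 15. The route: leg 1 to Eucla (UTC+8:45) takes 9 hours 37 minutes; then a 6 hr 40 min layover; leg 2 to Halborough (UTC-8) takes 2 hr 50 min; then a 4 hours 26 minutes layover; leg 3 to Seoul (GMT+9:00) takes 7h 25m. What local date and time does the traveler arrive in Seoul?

Convert departure to UTC: 9:23 AM − 3:00 = 6:23 AM UTC on Aug 15.
Add 9 hours and 37 minutes leg 1 → 4:00 PM UTC.
Add 6 hours 40 minutes layover in Eucla → 10:40 PM UTC.
Add 2 hours 50 minutes leg 2 → 1:30 AM UTC (Aug 16).
Add 4 hours 26 minutes layover in Halborough → 5:56 AM UTC.
Add 7 hours and 25 minutes leg 3 → 1:21 PM UTC.
Seoul is UTC+9:00, so local arrival = 1:21 PM + 9:00 = 10:21 PM on Aug 16.

10:21 PM on Aug 16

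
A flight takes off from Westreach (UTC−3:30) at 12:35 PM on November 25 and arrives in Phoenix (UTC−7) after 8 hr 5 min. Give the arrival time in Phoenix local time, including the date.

Phoenix is 3:30 behind Westreach.
After 8 hours and 5 minutes it is 8:40 PM in Westreach.
Shift by the zone difference: 8:40 PM − 3:30 = 5:10 PM on Nov 25 in Phoenix.

5:10 PM on November 25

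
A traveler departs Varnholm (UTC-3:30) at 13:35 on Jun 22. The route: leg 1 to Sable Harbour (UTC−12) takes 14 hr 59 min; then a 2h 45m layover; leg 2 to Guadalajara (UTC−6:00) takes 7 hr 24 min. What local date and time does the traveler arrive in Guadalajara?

12:13 on June 23

Convert departure to UTC: 13:35 + 3:30 = 17:05 UTC on Jun 22.
Add 14 hours and 59 minutes leg 1 → 08:04 UTC (Jun 23).
Add 2 hours and 45 minutes layover in Sable Harbour → 10:49 UTC.
Add 7 hours and 24 minutes leg 2 → 18:13 UTC.
Guadalajara is UTC−6:00, so local arrival = 18:13 − 6:00 = 12:13 on Jun 23.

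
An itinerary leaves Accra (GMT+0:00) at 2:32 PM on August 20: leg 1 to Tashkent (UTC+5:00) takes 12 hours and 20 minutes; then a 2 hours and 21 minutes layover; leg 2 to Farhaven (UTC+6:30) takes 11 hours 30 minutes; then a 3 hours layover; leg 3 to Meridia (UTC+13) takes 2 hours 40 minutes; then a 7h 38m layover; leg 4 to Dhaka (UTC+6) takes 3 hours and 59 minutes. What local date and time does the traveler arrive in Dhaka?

Accra is at UTC+0, so departure is already 2:32 PM UTC on Aug 20.
Add 12 hours and 20 minutes leg 1 → 2:52 AM UTC (Aug 21).
Add 2 hours and 21 minutes layover in Tashkent → 5:13 AM UTC.
Add 11 hours 30 minutes leg 2 → 4:43 PM UTC.
Add 3 hours layover in Farhaven → 7:43 PM UTC.
Add 2 hours and 40 minutes leg 3 → 10:23 PM UTC.
Add 7 hours 38 minutes layover in Meridia → 6:01 AM UTC (Aug 22).
Add 3 hours 59 minutes leg 4 → 10:00 AM UTC.
Dhaka is UTC+6:00, so local arrival = 10:00 AM + 6:00 = 4:00 PM on Aug 22.

4:00 PM on August 22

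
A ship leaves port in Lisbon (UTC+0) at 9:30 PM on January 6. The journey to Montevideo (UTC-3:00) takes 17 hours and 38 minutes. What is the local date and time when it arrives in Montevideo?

12:08 PM on January 7

Montevideo is 3:00 behind Lisbon.
After 17 hours 38 minutes it is 3:08 PM (Jan 7) in Lisbon.
Shift by the zone difference: 3:08 PM − 3:00 = 12:08 PM on Jan 7 in Montevideo.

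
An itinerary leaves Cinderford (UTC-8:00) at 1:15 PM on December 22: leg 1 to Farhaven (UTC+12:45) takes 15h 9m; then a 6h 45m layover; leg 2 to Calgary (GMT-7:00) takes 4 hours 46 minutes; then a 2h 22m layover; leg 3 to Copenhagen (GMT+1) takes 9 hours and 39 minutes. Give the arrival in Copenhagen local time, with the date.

Convert departure to UTC: 1:15 PM + 8:00 = 9:15 PM UTC on Dec 22.
Add 15 hours and 9 minutes leg 1 → 12:24 PM UTC (Dec 23).
Add 6 hours 45 minutes layover in Farhaven → 7:09 PM UTC.
Add 4 hours 46 minutes leg 2 → 11:55 PM UTC.
Add 2 hours 22 minutes layover in Calgary → 2:17 AM UTC (Dec 24).
Add 9 hours 39 minutes leg 3 → 11:56 AM UTC.
Copenhagen is UTC+1:00, so local arrival = 11:56 AM + 1:00 = 12:56 PM on Dec 24.

12:56 PM on Dec 24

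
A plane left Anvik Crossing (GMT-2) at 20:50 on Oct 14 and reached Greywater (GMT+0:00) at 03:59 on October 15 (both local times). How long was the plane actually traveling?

Departure in UTC: 20:50 + 2:00 = 22:50 on Oct 14.
Arrival is already UTC: 03:59 on Oct 15.
Elapsed = 03:59 − 22:50 (+1 day) = 5 hours 9 minutes.

5 hours 9 minutes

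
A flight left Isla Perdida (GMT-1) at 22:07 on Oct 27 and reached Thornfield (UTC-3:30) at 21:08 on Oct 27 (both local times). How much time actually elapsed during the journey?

Departure in UTC: 22:07 + 1:00 = 23:07 on Oct 27.
Arrival in UTC: 21:08 + 3:30 = 00:38 on Oct 28.
Elapsed = 00:38 − 23:07 (+1 day) = 1 hour 31 minutes.

1 hour 31 minutes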